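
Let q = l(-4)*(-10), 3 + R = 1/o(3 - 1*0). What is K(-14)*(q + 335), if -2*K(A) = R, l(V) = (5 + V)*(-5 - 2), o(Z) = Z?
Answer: 540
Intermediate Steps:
l(V) = -35 - 7*V (l(V) = (5 + V)*(-7) = -35 - 7*V)
R = -8/3 (R = -3 + 1/(3 - 1*0) = -3 + 1/(3 + 0) = -3 + 1/3 = -3 + ⅓ = -8/3 ≈ -2.6667)
q = 70 (q = (-35 - 7*(-4))*(-10) = (-35 + 28)*(-10) = -7*(-10) = 70)
K(A) = 4/3 (K(A) = -½*(-8/3) = 4/3)
K(-14)*(q + 335) = 4*(70 + 335)/3 = (4/3)*405 = 540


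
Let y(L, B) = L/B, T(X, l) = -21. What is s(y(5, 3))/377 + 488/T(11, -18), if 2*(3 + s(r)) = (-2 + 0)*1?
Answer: -184060/7917 ≈ -23.249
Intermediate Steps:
s(r) = -4 (s(r) = -3 + ((-2 + 0)*1)/2 = -3 + (-2*1)/2 = -3 + (½)*(-2) = -3 - 1 = -4)
s(y(5, 3))/377 + 488/T(11, -18) = -4/377 + 488/(-21) = -4*1/377 + 488*(-1/21) = -4/377 - 488/21 = -184060/7917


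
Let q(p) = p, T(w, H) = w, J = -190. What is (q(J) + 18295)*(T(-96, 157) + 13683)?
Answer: 245992635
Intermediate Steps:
(q(J) + 18295)*(T(-96, 157) + 13683) = (-190 + 18295)*(-96 + 13683) = 18105*13587 = 245992635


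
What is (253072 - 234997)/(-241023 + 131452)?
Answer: -18075/109571 ≈ -0.16496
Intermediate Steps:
(253072 - 234997)/(-241023 + 131452) = 18075/(-109571) = 18075*(-1/109571) = -18075/109571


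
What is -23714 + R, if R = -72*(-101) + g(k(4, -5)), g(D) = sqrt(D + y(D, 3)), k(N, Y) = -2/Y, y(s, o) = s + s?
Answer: -16442 + sqrt(30)/5 ≈ -16441.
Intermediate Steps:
y(s, o) = 2*s
g(D) = sqrt(3)*sqrt(D) (g(D) = sqrt(D + 2*D) = sqrt(3*D) = sqrt(3)*sqrt(D))
R = 7272 + sqrt(30)/5 (R = -72*(-101) + sqrt(3)*sqrt(-2/(-5)) = 7272 + sqrt(3)*sqrt(-2*(-1/5)) = 7272 + sqrt(3)*sqrt(2/5) = 7272 + sqrt(3)*(sqrt(10)/5) = 7272 + sqrt(30)/5 ≈ 7273.1)
-23714 + R = -23714 + (7272 + sqrt(30)/5) = -16442 + sqrt(30)/5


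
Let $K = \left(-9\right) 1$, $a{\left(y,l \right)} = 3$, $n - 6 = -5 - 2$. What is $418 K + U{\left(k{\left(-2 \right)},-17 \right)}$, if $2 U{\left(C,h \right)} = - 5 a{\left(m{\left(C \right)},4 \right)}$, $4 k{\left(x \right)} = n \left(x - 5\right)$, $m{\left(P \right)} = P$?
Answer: $- \frac{7539}{2} \approx -3769.5$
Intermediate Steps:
$n = -1$ ($n = 6 - 7 = -1$)
$k{\left(x \right)} = \frac{5}{4} - \frac{x}{4}$ ($k{\left(x \right)} = \frac{\left(-1\right) \left(x - 5\right)}{4} = \frac{\left(-1\right) \left(-5 + x\right)}{4} = \frac{5 - x}{4} = \frac{5}{4} - \frac{x}{4}$)
$U{\left(C,h \right)} = - \frac{15}{2}$ ($U{\left(C,h \right)} = \frac{\left(-5\right) 3}{2} = \frac{1}{2} \left(-15\right) = - \frac{15}{2}$)
$K = -9$
$418 K + U{\left(k{\left(-2 \right)},-17 \right)} = 418 \left(-9\right) - \frac{15}{2} = -3762 - \frac{15}{2} = - \frac{7539}{2}$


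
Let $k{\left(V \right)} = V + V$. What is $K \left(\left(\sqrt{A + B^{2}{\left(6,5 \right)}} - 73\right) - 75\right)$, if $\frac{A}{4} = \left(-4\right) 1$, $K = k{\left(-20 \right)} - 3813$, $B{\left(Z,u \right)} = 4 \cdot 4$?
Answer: $570244 - 15412 \sqrt{15} \approx 5.1055 \cdot 10^{5}$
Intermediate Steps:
$k{\left(V \right)} = 2 V$
$B{\left(Z,u \right)} = 16$
$K = -3853$ ($K = 2 \left(-20\right) - 3813 = -40 - 3813 = -3853$)
$A = -16$ ($A = 4 \left(\left(-4\right) 1\right) = 4 \left(-4\right) = -16$)
$K \left(\left(\sqrt{A + B^{2}{\left(6,5 \right)}} - 73\right) - 75\right) = - 3853 \left(\left(\sqrt{-16 + 16^{2}} - 73\right) - 75\right) = - 3853 \left(\left(\sqrt{-16 + 256} - 73\right) - 75\right) = - 3853 \left(\left(\sqrt{240} - 73\right) - 75\right) = - 3853 \left(\left(4 \sqrt{15} - 73\right) - 75\right) = - 3853 \left(\left(-73 + 4 \sqrt{15}\right) - 75\right) = - 3853 \left(-148 + 4 \sqrt{15}\right) = 570244 - 15412 \sqrt{15}$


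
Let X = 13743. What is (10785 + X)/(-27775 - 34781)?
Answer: -2044/5213 ≈ -0.39210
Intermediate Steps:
(10785 + X)/(-27775 - 34781) = (10785 + 13743)/(-27775 - 34781) = 24528/(-62556) = 24528*(-1/62556) = -2044/5213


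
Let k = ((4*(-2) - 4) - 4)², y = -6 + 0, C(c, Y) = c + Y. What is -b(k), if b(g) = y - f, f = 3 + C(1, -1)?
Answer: 9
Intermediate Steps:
C(c, Y) = Y + c
f = 3 (f = 3 + (-1 + 1) = 3 + 0 = 3)
y = -6
k = 256 (k = ((-8 - 4) - 4)² = (-12 - 4)² = (-16)² = 256)
b(g) = -9 (b(g) = -6 - 1*3 = -6 - 3 = -9)
-b(k) = -1*(-9) = 9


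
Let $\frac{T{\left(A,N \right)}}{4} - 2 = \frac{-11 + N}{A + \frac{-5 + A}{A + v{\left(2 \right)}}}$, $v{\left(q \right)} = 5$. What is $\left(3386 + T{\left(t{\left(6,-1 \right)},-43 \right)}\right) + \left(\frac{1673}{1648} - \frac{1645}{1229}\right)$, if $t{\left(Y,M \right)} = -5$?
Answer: $\frac{6873525605}{2025392} \approx 3393.7$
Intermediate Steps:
$T{\left(A,N \right)} = 8 + \frac{4 \left(-11 + N\right)}{A + \frac{-5 + A}{5 + A}}$ ($T{\left(A,N \right)} = 8 + 4 \frac{-11 + N}{A + \frac{-5 + A}{A + 5}} = 8 + 4 \frac{-11 + N}{A + \frac{-5 + A}{5 + A}} = 8 + \frac{4 \left(-11 + N\right)}{A + \frac{-5 + A}{5 + A}}$)
$\left(3386 + T{\left(t{\left(6,-1 \right)},-43 \right)}\right) + \left(\frac{1673}{1648} - \frac{1645}{1229}\right) = \left(3386 + \frac{4 \left(-65 - 5 + 2 \left(-5\right)^{2} + 5 \left(-43\right) - -215\right)}{-5 + \left(-5\right)^{2} + 6 \left(-5\right)}\right) + \left(\frac{1673}{1648} - \frac{1645}{1229}\right) = \left(3386 + \frac{4 \left(-65 - 5 + 2 \cdot 25 - 215 + 215\right)}{-5 + 25 - 30}\right) + \left(1673 \cdot \frac{1}{1648} - \frac{1645}{1229}\right) = \left(3386 + \frac{4 \left(-65 - 5 + 50 - 215 + 215\right)}{-10}\right) + \left(\frac{1673}{1648} - \frac{1645}{1229}\right) = \left(3386 + 4 \left(- \frac{1}{10}\right) \left(-20\right)\right) - \frac{654843}{2025392} = \left(3386 + 8\right) - \frac{654843}{2025392} = 3394 - \frac{654843}{2025392} = \frac{6873525605}{2025392}$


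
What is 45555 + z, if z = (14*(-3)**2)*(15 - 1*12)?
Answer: 45933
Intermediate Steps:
z = 378 (z = (14*9)*(15 - 12) = 126*3 = 378)
45555 + z = 45555 + 378 = 45933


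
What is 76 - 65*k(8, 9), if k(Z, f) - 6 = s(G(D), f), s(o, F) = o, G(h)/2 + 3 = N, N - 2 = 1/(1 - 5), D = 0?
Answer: -303/2 ≈ -151.50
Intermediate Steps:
N = 7/4 (N = 2 + 1/(1 - 5) = 2 + 1/(-4) = 2 - ¼ = 7/4 ≈ 1.7500)
G(h) = -5/2 (G(h) = -6 + 2*(7/4) = -6 + 7/2 = -5/2)
k(Z, f) = 7/2 (k(Z, f) = 6 - 5/2 = 7/2)
76 - 65*k(8, 9) = 76 - 65*7/2 = 76 - 455/2 = -303/2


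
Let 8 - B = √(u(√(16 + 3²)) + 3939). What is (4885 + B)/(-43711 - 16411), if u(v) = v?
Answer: -4893/60122 + √986/30061 ≈ -0.080340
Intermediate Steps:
B = 8 - 2*√986 (B = 8 - √(√(16 + 3²) + 3939) = 8 - √(√(16 + 9) + 3939) = 8 - √(√25 + 3939) = 8 - √(5 + 3939) = 8 - √3944 = 8 - 2*√986 ≈ -54.801)
(4885 + B)/(-43711 - 16411) = (4885 + (8 - 2*√986))/(-43711 - 16411) = (4893 - 2*√986)/(-60122) = (4893 - 2*√986)*(-1/60122) = -4893/60122 + √986/30061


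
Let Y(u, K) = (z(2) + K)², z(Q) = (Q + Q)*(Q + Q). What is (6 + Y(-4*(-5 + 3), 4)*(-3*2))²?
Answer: 5731236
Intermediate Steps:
z(Q) = 4*Q² (z(Q) = (2*Q)*(2*Q) = 4*Q²)
Y(u, K) = (16 + K)² (Y(u, K) = (4*2² + K)² = (4*4 + K)² = (16 + K)²)
(6 + Y(-4*(-5 + 3), 4)*(-3*2))² = (6 + (16 + 4)²*(-3*2))² = (6 + 20²*(-6))² = (6 + 400*(-6))² = (6 - 2400)² = (-2394)² = 5731236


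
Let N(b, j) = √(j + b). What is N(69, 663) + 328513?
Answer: 328513 + 2*√183 ≈ 3.2854e+5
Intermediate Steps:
N(b, j) = √(b + j)
N(69, 663) + 328513 = √(69 + 663) + 328513 = √732 + 328513 = 2*√183 + 328513 = 328513 + 2*√183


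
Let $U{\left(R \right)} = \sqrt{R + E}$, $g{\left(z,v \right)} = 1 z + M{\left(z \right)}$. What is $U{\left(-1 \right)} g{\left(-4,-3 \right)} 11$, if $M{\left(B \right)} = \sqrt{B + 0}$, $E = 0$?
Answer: $22 i \left(-2 + i\right) \approx -22.0 - 44.0 i$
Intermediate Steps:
$M{\left(B \right)} = \sqrt{B}$
$g{\left(z,v \right)} = z + \sqrt{z}$ ($g{\left(z,v \right)} = 1 z + \sqrt{z} = z + \sqrt{z}$)
$U{\left(R \right)} = \sqrt{R}$ ($U{\left(R \right)} = \sqrt{R + 0} = \sqrt{R}$)
$U{\left(-1 \right)} g{\left(-4,-3 \right)} 11 = \sqrt{-1} \left(-4 + \sqrt{-4}\right) 11 = i \left(-4 + 2 i\right) 11 = 11 i \left(-4 + 2 i\right)$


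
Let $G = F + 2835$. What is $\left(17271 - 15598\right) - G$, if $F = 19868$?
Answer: $-21030$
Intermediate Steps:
$G = 22703$ ($G = 19868 + 2835 = 22703$)
$\left(17271 - 15598\right) - G = \left(17271 - 15598\right) - 22703 = 1673 - 22703 = -21030$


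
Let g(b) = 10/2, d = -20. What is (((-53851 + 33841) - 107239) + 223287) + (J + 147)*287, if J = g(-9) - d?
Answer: 145402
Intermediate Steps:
g(b) = 5 (g(b) = 10*(½) = 5)
J = 25 (J = 5 - 1*(-20) = 5 + 20 = 25)
(((-53851 + 33841) - 107239) + 223287) + (J + 147)*287 = (((-53851 + 33841) - 107239) + 223287) + (25 + 147)*287 = ((-20010 - 107239) + 223287) + 172*287 = (-127249 + 223287) + 49364 = 96038 + 49364 = 145402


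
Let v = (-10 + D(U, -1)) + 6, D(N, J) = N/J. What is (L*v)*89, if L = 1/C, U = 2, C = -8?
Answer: 267/4 ≈ 66.750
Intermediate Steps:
v = -6 (v = (-10 + 2/(-1)) + 6 = (-10 + 2*(-1)) + 6 = (-10 - 2) + 6 = -12 + 6 = -6)
L = -1/8 (L = 1/(-8) = -1/8 ≈ -0.12500)
(L*v)*89 = -1/8*(-6)*89 = (3/4)*89 = 267/4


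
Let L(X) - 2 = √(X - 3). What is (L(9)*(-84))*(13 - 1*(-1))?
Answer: -2352 - 1176*√6 ≈ -5232.6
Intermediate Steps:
L(X) = 2 + √(-3 + X) (L(X) = 2 + √(X - 3) = 2 + √(-3 + X))
(L(9)*(-84))*(13 - 1*(-1)) = ((2 + √(-3 + 9))*(-84))*(13 - 1*(-1)) = ((2 + √6)*(-84))*(13 + 1) = (-168 - 84*√6)*14 = -2352 - 1176*√6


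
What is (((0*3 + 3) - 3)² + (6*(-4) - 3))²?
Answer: 729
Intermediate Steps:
(((0*3 + 3) - 3)² + (6*(-4) - 3))² = (((0 + 3) - 3)² + (-24 - 3))² = ((3 - 3)² - 27)² = (0² - 27)² = (0 - 27)² = (-27)² = 729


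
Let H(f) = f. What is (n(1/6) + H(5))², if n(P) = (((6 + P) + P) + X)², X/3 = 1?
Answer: 687241/81 ≈ 8484.5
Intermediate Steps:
X = 3 (X = 3*1 = 3)
n(P) = (9 + 2*P)² (n(P) = (((6 + P) + P) + 3)² = ((6 + 2*P) + 3)² = (9 + 2*P)²)
(n(1/6) + H(5))² = ((9 + 2/6)² + 5)² = ((9 + 2*(⅙))² + 5)² = ((9 + ⅓)² + 5)² = ((28/3)² + 5)² = (784/9 + 5)² = (829/9)² = 687241/81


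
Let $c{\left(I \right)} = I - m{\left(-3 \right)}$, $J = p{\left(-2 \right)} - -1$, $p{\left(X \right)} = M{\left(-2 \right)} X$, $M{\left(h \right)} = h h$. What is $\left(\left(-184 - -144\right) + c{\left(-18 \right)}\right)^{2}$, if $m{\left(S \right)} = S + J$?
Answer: $2304$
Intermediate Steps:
$M{\left(h \right)} = h^{2}$
$p{\left(X \right)} = 4 X$ ($p{\left(X \right)} = \left(-2\right)^{2} X = 4 X$)
$J = -7$ ($J = 4 \left(-2\right) - -1 = -8 + 1 = -7$)
$m{\left(S \right)} = -7 + S$ ($m{\left(S \right)} = S - 7 = -7 + S$)
$c{\left(I \right)} = 10 + I$ ($c{\left(I \right)} = I - \left(-7 - 3\right) = I - -10 = I + 10 = 10 + I$)
$\left(\left(-184 - -144\right) + c{\left(-18 \right)}\right)^{2} = \left(\left(-184 - -144\right) + \left(10 - 18\right)\right)^{2} = \left(\left(-184 + 144\right) - 8\right)^{2} = \left(-40 - 8\right)^{2} = \left(-48\right)^{2} = 2304$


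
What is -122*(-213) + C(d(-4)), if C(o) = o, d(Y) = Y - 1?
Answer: 25981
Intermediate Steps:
d(Y) = -1 + Y
-122*(-213) + C(d(-4)) = -122*(-213) + (-1 - 4) = 25986 - 5 = 25981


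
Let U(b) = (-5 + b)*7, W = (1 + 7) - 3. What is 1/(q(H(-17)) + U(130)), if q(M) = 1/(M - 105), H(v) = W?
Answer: 100/87499 ≈ 0.0011429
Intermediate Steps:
W = 5 (W = 8 - 3 = 5)
H(v) = 5
U(b) = -35 + 7*b
q(M) = 1/(-105 + M)
1/(q(H(-17)) + U(130)) = 1/(1/(-105 + 5) + (-35 + 7*130)) = 1/(1/(-100) + (-35 + 910)) = 1/(-1/100 + 875) = 1/(87499/100) = 100/87499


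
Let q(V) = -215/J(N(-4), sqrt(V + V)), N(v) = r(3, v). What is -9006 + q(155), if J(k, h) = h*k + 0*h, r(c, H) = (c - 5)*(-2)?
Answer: -9006 - 43*sqrt(310)/248 ≈ -9009.0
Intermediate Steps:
r(c, H) = 10 - 2*c (r(c, H) = (-5 + c)*(-2) = 10 - 2*c)
N(v) = 4 (N(v) = 10 - 2*3 = 10 - 6 = 4)
J(k, h) = h*k (J(k, h) = h*k + 0 = h*k)
q(V) = -215*sqrt(2)/(8*sqrt(V)) (q(V) = -215*1/(4*sqrt(V + V)) = -215*sqrt(2)/(8*sqrt(V)))
-9006 + q(155) = -9006 - 215*sqrt(2)/(8*sqrt(155)) = -9006 - 215*sqrt(2)*sqrt(155)/155/8 = -9006 - 43*sqrt(310)/248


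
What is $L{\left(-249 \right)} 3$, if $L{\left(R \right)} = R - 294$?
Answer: $-1629$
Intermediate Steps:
$L{\left(R \right)} = -294 + R$
$L{\left(-249 \right)} 3 = \left(-294 - 249\right) 3 = \left(-543\right) 3 = -1629$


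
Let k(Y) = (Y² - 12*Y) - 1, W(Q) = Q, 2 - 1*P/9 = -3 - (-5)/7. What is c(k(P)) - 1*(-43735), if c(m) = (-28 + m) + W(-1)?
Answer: 2191765/49 ≈ 44730.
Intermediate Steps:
P = 270/7 (P = 18 - 9*(-3 - (-5)/7) = 18 - 9*(-3 - 1*(-5/7)) = 18 - 9*(-3 + 5/7) = 18 - 9*(-16/7) = 18 + 144/7 = 270/7 ≈ 38.571)
k(Y) = -1 + Y² - 12*Y
c(m) = -29 + m (c(m) = (-28 + m) - 1 = -29 + m)
c(k(P)) - 1*(-43735) = (-29 + (-1 + (270/7)² - 12*270/7)) - 1*(-43735) = (-29 + (-1 + 72900/49 - 3240/7)) + 43735 = (-29 + 50171/49) + 43735 = 48750/49 + 43735 = 2191765/49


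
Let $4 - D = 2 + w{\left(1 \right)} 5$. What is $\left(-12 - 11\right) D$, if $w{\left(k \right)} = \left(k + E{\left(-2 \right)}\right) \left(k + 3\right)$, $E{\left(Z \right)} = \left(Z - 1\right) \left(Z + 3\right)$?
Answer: $-966$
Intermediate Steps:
$E{\left(Z \right)} = \left(-1 + Z\right) \left(3 + Z\right)$
$w{\left(k \right)} = \left(-3 + k\right) \left(3 + k\right)$ ($w{\left(k \right)} = \left(k + \left(-3 + \left(-2\right)^{2} + 2 \left(-2\right)\right)\right) \left(k + 3\right) = \left(k - 3\right) \left(3 + k\right) = \left(-3 + k\right) \left(3 + k\right)$)
$D = 42$ ($D = 4 - \left(2 + \left(-9 + 1^{2}\right) 5\right) = 4 - \left(2 + \left(-9 + 1\right) 5\right) = 4 - \left(2 - 40\right) = 4 - -38 = 4 + 38 = 42$)
$\left(-12 - 11\right) D = \left(-12 - 11\right) 42 = \left(-23\right) 42 = -966$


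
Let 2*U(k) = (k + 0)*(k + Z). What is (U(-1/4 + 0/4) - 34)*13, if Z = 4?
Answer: -14339/32 ≈ -448.09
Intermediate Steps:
U(k) = k*(4 + k)/2 (U(k) = ((k + 0)*(k + 4))/2 = (k*(4 + k))/2 = k*(4 + k)/2)
(U(-1/4 + 0/4) - 34)*13 = ((-1/4 + 0/4)*(4 + (-1/4 + 0/4))/2 - 34)*13 = ((-1*¼ + 0*(¼))*(4 + (-1*¼ + 0*(¼)))/2 - 34)*13 = ((-¼ + 0)*(4 + (-¼ + 0))/2 - 34)*13 = ((½)*(-¼)*(4 - ¼) - 34)*13 = ((½)*(-¼)*(15/4) - 34)*13 = (-15/32 - 34)*13 = -1103/32*13 = -14339/32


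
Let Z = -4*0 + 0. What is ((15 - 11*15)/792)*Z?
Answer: 0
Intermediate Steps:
Z = 0 (Z = 0 + 0 = 0)
((15 - 11*15)/792)*Z = ((15 - 11*15)/792)*0 = ((15 - 165)*(1/792))*0 = -150*1/792*0 = -25/132*0 = 0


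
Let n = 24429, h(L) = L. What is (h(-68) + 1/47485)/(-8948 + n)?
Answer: -3228979/735115285 ≈ -0.0043925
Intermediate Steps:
(h(-68) + 1/47485)/(-8948 + n) = (-68 + 1/47485)/(-8948 + 24429) = (-68 + 1/47485)/15481 = -3228979/47485*1/15481 = -3228979/735115285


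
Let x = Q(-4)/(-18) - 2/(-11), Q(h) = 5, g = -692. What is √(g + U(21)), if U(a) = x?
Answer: I*√3014770/66 ≈ 26.308*I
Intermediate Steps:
x = -19/198 (x = 5/(-18) - 2/(-11) = 5*(-1/18) - 2*(-1/11) = -5/18 + 2/11 = -19/198 ≈ -0.095960)
U(a) = -19/198
√(g + U(21)) = √(-692 - 19/198) = √(-137035/198) = I*√3014770/66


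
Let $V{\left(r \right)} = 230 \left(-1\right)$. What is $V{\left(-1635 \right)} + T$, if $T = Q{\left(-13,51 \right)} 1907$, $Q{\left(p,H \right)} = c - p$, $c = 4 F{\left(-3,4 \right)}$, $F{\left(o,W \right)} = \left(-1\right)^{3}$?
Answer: $16933$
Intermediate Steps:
$V{\left(r \right)} = -230$
$F{\left(o,W \right)} = -1$
$c = -4$ ($c = 4 \left(-1\right) = -4$)
$Q{\left(p,H \right)} = -4 - p$
$T = 17163$ ($T = \left(-4 - -13\right) 1907 = \left(-4 + 13\right) 1907 = 9 \cdot 1907 = 17163$)
$V{\left(-1635 \right)} + T = -230 + 17163 = 16933$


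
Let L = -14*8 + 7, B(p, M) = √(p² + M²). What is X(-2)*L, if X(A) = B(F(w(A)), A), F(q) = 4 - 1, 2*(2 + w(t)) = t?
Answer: -105*√13 ≈ -378.58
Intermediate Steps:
w(t) = -2 + t/2
F(q) = 3
B(p, M) = √(M² + p²)
X(A) = √(9 + A²) (X(A) = √(A² + 3²) = √(A² + 9) = √(9 + A²))
L = -105 (L = -112 + 7 = -105)
X(-2)*L = √(9 + (-2)²)*(-105) = √(9 + 4)*(-105) = √13*(-105) = -105*√13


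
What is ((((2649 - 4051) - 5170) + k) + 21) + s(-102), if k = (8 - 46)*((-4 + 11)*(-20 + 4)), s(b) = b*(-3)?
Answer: -1989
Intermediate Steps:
s(b) = -3*b
k = 4256 (k = -266*(-16) = -38*(-112) = 4256)
((((2649 - 4051) - 5170) + k) + 21) + s(-102) = ((((2649 - 4051) - 5170) + 4256) + 21) - 3*(-102) = (((-1402 - 5170) + 4256) + 21) + 306 = ((-6572 + 4256) + 21) + 306 = (-2316 + 21) + 306 = -2295 + 306 = -1989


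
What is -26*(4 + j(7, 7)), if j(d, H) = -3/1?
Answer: -26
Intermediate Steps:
j(d, H) = -3 (j(d, H) = -3*1 = -3)
-26*(4 + j(7, 7)) = -26*(4 - 3) = -26*1 = -26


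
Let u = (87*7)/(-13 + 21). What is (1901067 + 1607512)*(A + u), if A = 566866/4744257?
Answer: 10153081845956339/37954056 ≈ 2.6751e+8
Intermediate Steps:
u = 609/8 ≈ 76.125
A = 566866/4744257 (A = 566866*(1/4744257) = 566866/4744257 ≈ 0.11948)
(1901067 + 1607512)*(A + u) = (1901067 + 1607512)*(566866/4744257 + 609/8) = 3508579*(2893787441/37954056) = 10153081845956339/37954056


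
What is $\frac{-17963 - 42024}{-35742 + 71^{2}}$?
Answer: $\frac{59987}{30701} \approx 1.9539$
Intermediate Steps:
$\frac{-17963 - 42024}{-35742 + 71^{2}} = - \frac{59987}{-35742 + 5041} = - \frac{59987}{-30701} = \left(-59987\right) \left(- \frac{1}{30701}\right) = \frac{59987}{30701}$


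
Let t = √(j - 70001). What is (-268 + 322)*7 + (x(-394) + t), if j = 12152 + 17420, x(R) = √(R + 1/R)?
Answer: 378 + I*√40429 + I*√61163378/394 ≈ 378.0 + 220.92*I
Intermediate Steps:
j = 29572
t = I*√40429 (t = √(29572 - 70001) = √(-40429) = I*√40429 ≈ 201.07*I)
(-268 + 322)*7 + (x(-394) + t) = (-268 + 322)*7 + (√(-394 + 1/(-394)) + I*√40429) = 54*7 + (√(-394 - 1/394) + I*√40429) = 378 + (√(-155237/394) + I*√40429) = 378 + (I*√61163378/394 + I*√40429) = 378 + (I*√40429 + I*√61163378/394) = 378 + I*√40429 + I*√61163378/394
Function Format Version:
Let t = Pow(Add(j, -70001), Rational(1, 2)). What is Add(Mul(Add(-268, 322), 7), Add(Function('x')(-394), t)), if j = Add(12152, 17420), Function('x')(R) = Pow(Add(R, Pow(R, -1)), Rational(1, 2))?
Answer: Add(378, Mul(I, Pow(40429, Rational(1, 2))), Mul(Rational(1, 394), I, Pow(61163378, Rational(1, 2)))) ≈ Add(378.00, Mul(220.92, I))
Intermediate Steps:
j = 29572
t = Mul(I, Pow(40429, Rational(1, 2))) (t = Pow(Add(29572, -70001), Rational(1, 2)) = Pow(-40429, Rational(1, 2)) = Mul(I, Pow(40429, Rational(1, 2))) ≈ Mul(201.07, I))
Add(Mul(Add(-268, 322), 7), Add(Function('x')(-394), t)) = Add(Mul(Add(-268, 322), 7), Add(Pow(Add(-394, Pow(-394, -1)), Rational(1, 2)), Mul(I, Pow(40429, Rational(1, 2))))) = Add(Mul(54, 7), Add(Pow(Add(-394, Rational(-1, 394)), Rational(1, 2)), Mul(I, Pow(40429, Rational(1, 2))))) = Add(378, Add(Pow(Rational(-155237, 394), Rational(1, 2)), Mul(I, Pow(40429, Rational(1, 2))))) = Add(378, Add(Mul(Rational(1, 394), I, Pow(61163378, Rational(1, 2))), Mul(I, Pow(40429, Rational(1, 2))))) = Add(378, Add(Mul(I, Pow(40429, Rational(1, 2))), Mul(Rational(1, 394), I, Pow(61163378, Rational(1, 2))))) = Add(378, Mul(I, Pow(40429, Rational(1, 2))), Mul(Rational(1, 394), I, Pow(61163378, Rational(1, 2))))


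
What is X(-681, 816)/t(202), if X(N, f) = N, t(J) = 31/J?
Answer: -137562/31 ≈ -4437.5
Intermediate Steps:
X(-681, 816)/t(202) = -681/(31/202) = -681/(31*(1/202)) = -681/31/202 = -681*202/31 = -137562/31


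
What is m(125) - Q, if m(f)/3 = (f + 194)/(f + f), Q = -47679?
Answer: 11920707/250 ≈ 47683.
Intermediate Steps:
m(f) = 3*(194 + f)/(2*f) (m(f) = 3*((f + 194)/(f + f)) = 3*((194 + f)/((2*f))) = 3*((194 + f)*(1/(2*f))) = 3*((194 + f)/(2*f)) = 3*(194 + f)/(2*f))
m(125) - Q = (3/2 + 291/125) - 1*(-47679) = (3/2 + 291*(1/125)) + 47679 = (3/2 + 291/125) + 47679 = 957/250 + 47679 = 11920707/250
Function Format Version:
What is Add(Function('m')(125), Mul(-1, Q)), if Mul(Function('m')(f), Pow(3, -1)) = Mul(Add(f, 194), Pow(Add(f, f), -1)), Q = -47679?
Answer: Rational(11920707, 250) ≈ 47683.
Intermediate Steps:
Function('m')(f) = Mul(Rational(3, 2), Pow(f, -1), Add(194, f)) (Function('m')(f) = Mul(3, Mul(Add(f, 194), Pow(Add(f, f), -1))) = Mul(3, Mul(Add(194, f), Pow(Mul(2, f), -1))) = Mul(3, Mul(Add(194, f), Mul(Rational(1, 2), Pow(f, -1)))) = Mul(3, Mul(Rational(1, 2), Pow(f, -1), Add(194, f))) = Mul(Rational(3, 2), Pow(f, -1), Add(194, f)))
Add(Function('m')(125), Mul(-1, Q)) = Add(Add(Rational(3, 2), Mul(291, Pow(125, -1))), Mul(-1, -47679)) = Add(Add(Rational(3, 2), Mul(291, Rational(1, 125))), 47679) = Add(Add(Rational(3, 2), Rational(291, 125)), 47679) = Add(Rational(957, 250), 47679) = Rational(11920707, 250)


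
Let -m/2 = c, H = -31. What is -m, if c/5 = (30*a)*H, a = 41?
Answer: -381300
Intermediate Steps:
c = -190650 (c = 5*((30*41)*(-31)) = 5*(1230*(-31)) = 5*(-38130) = -190650)
m = 381300 (m = -2*(-190650) = 381300)
-m = -1*381300 = -381300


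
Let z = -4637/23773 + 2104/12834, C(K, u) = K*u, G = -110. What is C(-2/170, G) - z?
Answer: 3436818863/2593372797 ≈ 1.3252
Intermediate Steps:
z = -4746433/152551341 (z = -4637*1/23773 + 2104*(1/12834) = -4637/23773 + 1052/6417 = -4746433/152551341 ≈ -0.031114)
C(-2/170, G) - z = -2/170*(-110) - 1*(-4746433/152551341) = -2*1/170*(-110) + 4746433/152551341 = -1/85*(-110) + 4746433/152551341 = 22/17 + 4746433/152551341 = 3436818863/2593372797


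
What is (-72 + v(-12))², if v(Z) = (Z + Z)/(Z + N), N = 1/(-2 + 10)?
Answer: 44195904/9025 ≈ 4897.1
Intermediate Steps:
N = ⅛ (N = 1/8 = ⅛ ≈ 0.12500)
v(Z) = 2*Z/(⅛ + Z) (v(Z) = (Z + Z)/(Z + ⅛) = (2*Z)/(⅛ + Z) = 2*Z/(⅛ + Z))
(-72 + v(-12))² = (-72 + 16*(-12)/(1 + 8*(-12)))² = (-72 + 16*(-12)/(1 - 96))² = (-72 + 16*(-12)/(-95))² = (-72 + 16*(-12)*(-1/95))² = (-72 + 192/95)² = (-6648/95)² = 44195904/9025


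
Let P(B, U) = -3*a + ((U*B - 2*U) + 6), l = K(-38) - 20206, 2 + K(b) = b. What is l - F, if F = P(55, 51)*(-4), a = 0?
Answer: -9410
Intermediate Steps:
K(b) = -2 + b
l = -20246 (l = (-2 - 38) - 20206 = -40 - 20206 = -20246)
P(B, U) = 6 - 2*U + B*U (P(B, U) = -3*0 + ((U*B - 2*U) + 6) = 0 + ((B*U - 2*U) + 6) = 0 + ((-2*U + B*U) + 6) = 0 + (6 - 2*U + B*U) = 6 - 2*U + B*U)
F = -10836 (F = (6 - 2*51 + 55*51)*(-4) = (6 - 102 + 2805)*(-4) = 2709*(-4) = -10836)
l - F = -20246 - 1*(-10836) = -20246 + 10836 = -9410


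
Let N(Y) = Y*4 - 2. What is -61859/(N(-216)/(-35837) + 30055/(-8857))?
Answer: 19634560586431/1069410873 ≈ 18360.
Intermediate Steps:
N(Y) = -2 + 4*Y (N(Y) = 4*Y - 2 = -2 + 4*Y)
-61859/(N(-216)/(-35837) + 30055/(-8857)) = -61859/((-2 + 4*(-216))/(-35837) + 30055/(-8857)) = -61859/((-2 - 864)*(-1/35837) + 30055*(-1/8857)) = -61859/(-866*(-1/35837) - 30055/8857) = -61859/(866/35837 - 30055/8857) = -61859/(-1069410873/317408309) = -61859*(-317408309/1069410873) = 19634560586431/1069410873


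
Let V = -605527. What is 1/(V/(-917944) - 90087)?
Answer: -917944/82694215601 ≈ -1.1100e-5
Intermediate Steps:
1/(V/(-917944) - 90087) = 1/(-605527/(-917944) - 90087) = 1/(-605527*(-1/917944) - 90087) = 1/(605527/917944 - 90087) = 1/(-82694215601/917944) = -917944/82694215601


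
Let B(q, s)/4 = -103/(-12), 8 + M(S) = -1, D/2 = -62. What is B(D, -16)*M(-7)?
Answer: -309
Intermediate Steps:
D = -124 (D = 2*(-62) = -124)
M(S) = -9 (M(S) = -8 - 1 = -9)
B(q, s) = 103/3 (B(q, s) = 4*(-103/(-12)) = 4*(-103*(-1/12)) = 4*(103/12) = 103/3)
B(D, -16)*M(-7) = (103/3)*(-9) = -309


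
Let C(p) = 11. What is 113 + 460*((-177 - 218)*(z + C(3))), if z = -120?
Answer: 19805413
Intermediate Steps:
113 + 460*((-177 - 218)*(z + C(3))) = 113 + 460*((-177 - 218)*(-120 + 11)) = 113 + 460*(-395*(-109)) = 113 + 460*43055 = 113 + 19805300 = 19805413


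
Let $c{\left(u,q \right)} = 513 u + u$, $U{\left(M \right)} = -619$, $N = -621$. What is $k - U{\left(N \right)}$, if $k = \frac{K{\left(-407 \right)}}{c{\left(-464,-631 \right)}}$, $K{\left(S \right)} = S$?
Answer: $\frac{147629431}{238496} \approx 619.0$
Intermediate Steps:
$c{\left(u,q \right)} = 514 u$
$k = \frac{407}{238496}$ ($k = - \frac{407}{514 \left(-464\right)} = - \frac{407}{-238496} = \left(-407\right) \left(- \frac{1}{238496}\right) = \frac{407}{238496} \approx 0.0017065$)
$k - U{\left(N \right)} = \frac{407}{238496} - -619 = \frac{407}{238496} + 619 = \frac{147629431}{238496}$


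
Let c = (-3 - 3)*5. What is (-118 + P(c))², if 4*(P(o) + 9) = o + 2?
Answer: 17956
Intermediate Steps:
c = -30 (c = -6*5 = -30)
P(o) = -17/2 + o/4 (P(o) = -9 + (o + 2)/4 = -9 + (2 + o)/4 = -9 + (½ + o/4) = -17/2 + o/4)
(-118 + P(c))² = (-118 + (-17/2 + (¼)*(-30)))² = (-118 + (-17/2 - 15/2))² = (-118 - 16)² = (-134)² = 17956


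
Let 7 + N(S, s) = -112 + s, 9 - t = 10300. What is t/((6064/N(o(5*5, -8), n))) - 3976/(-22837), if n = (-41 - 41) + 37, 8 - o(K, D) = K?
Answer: 9641665863/34620892 ≈ 278.49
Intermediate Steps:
t = -10291 (t = 9 - 1*10300 = 9 - 10300 = -10291)
o(K, D) = 8 - K
n = -45 (n = -82 + 37 = -45)
N(S, s) = -119 + s (N(S, s) = -7 + (-112 + s) = -119 + s)
t/((6064/N(o(5*5, -8), n))) - 3976/(-22837) = -10291/(6064/(-119 - 45)) - 3976/(-22837) = -10291/(6064/(-164)) - 3976*(-1/22837) = -10291/(6064*(-1/164)) + 3976/22837 = -10291/(-1516/41) + 3976/22837 = -10291*(-41/1516) + 3976/22837 = 421931/1516 + 3976/22837 = 9641665863/34620892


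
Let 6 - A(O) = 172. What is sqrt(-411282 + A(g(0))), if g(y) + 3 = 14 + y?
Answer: 2*I*sqrt(102862) ≈ 641.44*I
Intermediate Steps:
g(y) = 11 + y (g(y) = -3 + (14 + y) = 11 + y)
A(O) = -166 (A(O) = 6 - 1*172 = 6 - 172 = -166)
sqrt(-411282 + A(g(0))) = sqrt(-411282 - 166) = sqrt(-411448) = 2*I*sqrt(102862)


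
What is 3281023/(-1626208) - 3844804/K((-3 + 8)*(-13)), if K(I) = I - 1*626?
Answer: 6250183836339/1123709728 ≈ 5562.1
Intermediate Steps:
K(I) = -626 + I (K(I) = I - 626 = -626 + I)
3281023/(-1626208) - 3844804/K((-3 + 8)*(-13)) = 3281023/(-1626208) - 3844804/(-626 + (-3 + 8)*(-13)) = 3281023*(-1/1626208) - 3844804/(-626 + 5*(-13)) = -3281023/1626208 - 3844804/(-626 - 65) = -3281023/1626208 - 3844804/(-691) = -3281023/1626208 - 3844804*(-1/691) = -3281023/1626208 + 3844804/691 = 6250183836339/1123709728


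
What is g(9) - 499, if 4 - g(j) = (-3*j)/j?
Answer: -492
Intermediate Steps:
g(j) = 7 (g(j) = 4 - (-3*j)/j = 4 - 1*(-3) = 4 + 3 = 7)
g(9) - 499 = 7 - 499 = -492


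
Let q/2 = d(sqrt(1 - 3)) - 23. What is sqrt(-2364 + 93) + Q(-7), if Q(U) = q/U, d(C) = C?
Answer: 46/7 + I*sqrt(2271) - 2*I*sqrt(2)/7 ≈ 6.5714 + 47.251*I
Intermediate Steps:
q = -46 + 2*I*sqrt(2) (q = 2*(sqrt(1 - 3) - 23) = 2*(sqrt(-2) - 23) = 2*(I*sqrt(2) - 23) = 2*(-23 + I*sqrt(2)) = -46 + 2*I*sqrt(2) ≈ -46.0 + 2.8284*I)
Q(U) = (-46 + 2*I*sqrt(2))/U
sqrt(-2364 + 93) + Q(-7) = sqrt(-2364 + 93) + 2*(-23 + I*sqrt(2))/(-7) = sqrt(-2271) + 2*(-1/7)*(-23 + I*sqrt(2)) = I*sqrt(2271) + (46/7 - 2*I*sqrt(2)/7) = 46/7 + I*sqrt(2271) - 2*I*sqrt(2)/7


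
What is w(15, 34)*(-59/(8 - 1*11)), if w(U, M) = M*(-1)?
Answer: -2006/3 ≈ -668.67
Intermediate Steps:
w(U, M) = -M
w(15, 34)*(-59/(8 - 1*11)) = (-1*34)*(-59/(8 - 1*11)) = -(-2006)/(8 - 11) = -(-2006)/(-3) = -(-2006)*(-1)/3 = -34*59/3 = -2006/3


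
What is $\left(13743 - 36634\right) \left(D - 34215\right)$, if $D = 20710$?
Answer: $309142955$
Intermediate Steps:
$\left(13743 - 36634\right) \left(D - 34215\right) = \left(13743 - 36634\right) \left(20710 - 34215\right) = \left(-22891\right) \left(-13505\right) = 309142955$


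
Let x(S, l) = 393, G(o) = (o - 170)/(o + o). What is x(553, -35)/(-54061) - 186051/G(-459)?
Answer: -543137582535/2000257 ≈ -2.7153e+5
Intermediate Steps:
G(o) = (-170 + o)/(2*o) (G(o) = (-170 + o)/((2*o)) = (-170 + o)*(1/(2*o)) = (-170 + o)/(2*o))
x(553, -35)/(-54061) - 186051/G(-459) = 393/(-54061) - 186051*(-918/(-170 - 459)) = 393*(-1/54061) - 186051/((1/2)*(-1/459)*(-629)) = -393/54061 - 186051/37/54 = -393/54061 - 186051*54/37 = -393/54061 - 10046754/37 = -543137582535/2000257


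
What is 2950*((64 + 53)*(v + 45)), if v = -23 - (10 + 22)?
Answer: -3451500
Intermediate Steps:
v = -55 (v = -23 - 1*32 = -23 - 32 = -55)
2950*((64 + 53)*(v + 45)) = 2950*((64 + 53)*(-55 + 45)) = 2950*(117*(-10)) = 2950*(-1170) = -3451500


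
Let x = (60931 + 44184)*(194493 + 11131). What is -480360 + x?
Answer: 21613686400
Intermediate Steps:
x = 21614166760 (x = 105115*205624 = 21614166760)
-480360 + x = -480360 + 21614166760 = 21613686400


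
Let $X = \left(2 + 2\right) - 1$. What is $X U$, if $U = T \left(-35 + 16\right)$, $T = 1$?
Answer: $-57$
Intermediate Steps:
$X = 3$ ($X = 4 - 1 = 3$)
$U = -19$ ($U = 1 \left(-35 + 16\right) = 1 \left(-19\right) = -19$)
$X U = 3 \left(-19\right) = -57$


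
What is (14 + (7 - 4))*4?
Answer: 68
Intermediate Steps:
(14 + (7 - 4))*4 = (14 + 3)*4 = 17*4 = 68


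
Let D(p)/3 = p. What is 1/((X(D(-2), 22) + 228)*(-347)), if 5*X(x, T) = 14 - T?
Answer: -5/392804 ≈ -1.2729e-5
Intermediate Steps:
D(p) = 3*p
X(x, T) = 14/5 - T/5 (X(x, T) = (14 - T)/5 = 14/5 - T/5)
1/((X(D(-2), 22) + 228)*(-347)) = 1/(((14/5 - 1/5*22) + 228)*(-347)) = 1/(((14/5 - 22/5) + 228)*(-347)) = 1/((-8/5 + 228)*(-347)) = 1/((1132/5)*(-347)) = 1/(-392804/5) = -5/392804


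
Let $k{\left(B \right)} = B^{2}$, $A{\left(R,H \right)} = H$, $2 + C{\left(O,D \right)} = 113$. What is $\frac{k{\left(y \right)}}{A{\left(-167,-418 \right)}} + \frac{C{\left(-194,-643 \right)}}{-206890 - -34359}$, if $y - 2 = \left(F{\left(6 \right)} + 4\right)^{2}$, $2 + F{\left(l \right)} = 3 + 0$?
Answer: $- \frac{3400581}{1949134} \approx -1.7447$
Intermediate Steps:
$C{\left(O,D \right)} = 111$ ($C{\left(O,D \right)} = -2 + 113 = 111$)
$F{\left(l \right)} = 1$ ($F{\left(l \right)} = -2 + \left(3 + 0\right) = -2 + 3 = 1$)
$y = 27$ ($y = 2 + \left(1 + 4\right)^{2} = 2 + 5^{2} = 2 + 25 = 27$)
$\frac{k{\left(y \right)}}{A{\left(-167,-418 \right)}} + \frac{C{\left(-194,-643 \right)}}{-206890 - -34359} = \frac{27^{2}}{-418} + \frac{111}{-206890 - -34359} = 729 \left(- \frac{1}{418}\right) + \frac{111}{-206890 + 34359} = - \frac{729}{418} + \frac{111}{-172531} = - \frac{729}{418} + 111 \left(- \frac{1}{172531}\right) = - \frac{729}{418} - \frac{3}{4663} = - \frac{3400581}{1949134}$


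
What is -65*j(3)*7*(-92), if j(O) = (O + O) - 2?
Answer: 167440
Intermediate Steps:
j(O) = -2 + 2*O (j(O) = 2*O - 2 = -2 + 2*O)
-65*j(3)*7*(-92) = -65*(-2 + 2*3)*7*(-92) = -65*(-2 + 6)*7*(-92) = -260*7*(-92) = -65*28*(-92) = -1820*(-92) = 167440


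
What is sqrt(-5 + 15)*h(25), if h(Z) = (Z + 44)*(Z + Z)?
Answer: 3450*sqrt(10) ≈ 10910.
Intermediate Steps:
h(Z) = 2*Z*(44 + Z) (h(Z) = (44 + Z)*(2*Z) = 2*Z*(44 + Z))
sqrt(-5 + 15)*h(25) = sqrt(-5 + 15)*(2*25*(44 + 25)) = sqrt(10)*(2*25*69) = sqrt(10)*3450 = 3450*sqrt(10)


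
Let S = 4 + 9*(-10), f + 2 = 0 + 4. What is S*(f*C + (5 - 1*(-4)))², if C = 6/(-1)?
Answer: -774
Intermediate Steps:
f = 2 (f = -2 + (0 + 4) = -2 + 4 = 2)
C = -6 (C = 6*(-1) = -6)
S = -86 (S = 4 - 90 = -86)
S*(f*C + (5 - 1*(-4)))² = -86*(2*(-6) + (5 - 1*(-4)))² = -86*(-12 + (5 + 4))² = -86*(-12 + 9)² = -86*(-3)² = -86*9 = -774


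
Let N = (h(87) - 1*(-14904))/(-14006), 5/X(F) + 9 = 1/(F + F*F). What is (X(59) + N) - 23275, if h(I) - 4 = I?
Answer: -10386429891255/446217154 ≈ -23277.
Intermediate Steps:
h(I) = 4 + I
X(F) = 5/(-9 + 1/(F + F**2)) (X(F) = 5/(-9 + 1/(F + F*F)) = 5/(-9 + 1/(F + F**2)))
N = -14995/14006 (N = ((4 + 87) - 1*(-14904))/(-14006) = (91 + 14904)*(-1/14006) = 14995*(-1/14006) = -14995/14006 ≈ -1.0706)
(X(59) + N) - 23275 = (-5*59*(1 + 59)/(-1 + 9*59 + 9*59**2) - 14995/14006) - 23275 = (-5*59*60/(-1 + 531 + 9*3481) - 14995/14006) - 23275 = (-5*59*60/(-1 + 531 + 31329) - 14995/14006) - 23275 = (-5*59*60/31859 - 14995/14006) - 23275 = (-5*59*1/31859*60 - 14995/14006) - 23275 = (-17700/31859 - 14995/14006) - 23275 = -725631905/446217154 - 23275 = -10386429891255/446217154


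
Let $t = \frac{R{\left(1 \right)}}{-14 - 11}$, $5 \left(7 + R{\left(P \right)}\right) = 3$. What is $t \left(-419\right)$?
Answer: $- \frac{13408}{125} \approx -107.26$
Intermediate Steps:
$R{\left(P \right)} = - \frac{32}{5}$ ($R{\left(P \right)} = -7 + \frac{1}{5} \cdot 3 = -7 + \frac{3}{5} = - \frac{32}{5}$)
$t = \frac{32}{125}$ ($t = - \frac{32}{5 \left(-14 - 11\right)} = - \frac{32}{5 \left(-25\right)} = \left(- \frac{32}{5}\right) \left(- \frac{1}{25}\right) = \frac{32}{125} \approx 0.256$)
$t \left(-419\right) = \frac{32}{125} \left(-419\right) = - \frac{13408}{125}$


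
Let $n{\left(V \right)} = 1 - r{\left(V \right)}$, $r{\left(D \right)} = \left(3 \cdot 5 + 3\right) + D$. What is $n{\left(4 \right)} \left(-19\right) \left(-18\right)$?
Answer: $-7182$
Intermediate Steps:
$r{\left(D \right)} = 18 + D$ ($r{\left(D \right)} = \left(15 + 3\right) + D = 18 + D$)
$n{\left(V \right)} = -17 - V$ ($n{\left(V \right)} = 1 - \left(18 + V\right) = -17 - V$)
$n{\left(4 \right)} \left(-19\right) \left(-18\right) = \left(-17 - 4\right) \left(-19\right) \left(-18\right) = \left(-21\right) \left(-19\right) \left(-18\right) = 399 \left(-18\right) = -7182$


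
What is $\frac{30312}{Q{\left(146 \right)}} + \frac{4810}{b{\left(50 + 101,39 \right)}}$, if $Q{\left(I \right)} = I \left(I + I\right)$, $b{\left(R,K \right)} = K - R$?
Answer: $- \frac{12604061}{298424} \approx -42.235$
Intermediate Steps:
$Q{\left(I \right)} = 2 I^{2}$ ($Q{\left(I \right)} = I 2 I = 2 I^{2}$)
$\frac{30312}{Q{\left(146 \right)}} + \frac{4810}{b{\left(50 + 101,39 \right)}} = \frac{30312}{2 \cdot 146^{2}} + \frac{4810}{39 - \left(50 + 101\right)} = \frac{30312}{2 \cdot 21316} + \frac{4810}{39 - 151} = \frac{30312}{42632} + \frac{4810}{39 - 151} = 30312 \cdot \frac{1}{42632} + \frac{4810}{-112} = \frac{3789}{5329} + 4810 \left(- \frac{1}{112}\right) = \frac{3789}{5329} - \frac{2405}{56} = - \frac{12604061}{298424}$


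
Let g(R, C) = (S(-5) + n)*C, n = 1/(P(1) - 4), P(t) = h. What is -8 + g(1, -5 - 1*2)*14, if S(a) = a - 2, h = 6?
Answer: 629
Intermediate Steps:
P(t) = 6
S(a) = -2 + a
n = ½ (n = 1/(6 - 4) = 1/2 = ½ ≈ 0.50000)
g(R, C) = -13*C/2 (g(R, C) = ((-2 - 5) + ½)*C = (-7 + ½)*C = -13*C/2)
-8 + g(1, -5 - 1*2)*14 = -8 - 13*(-5 - 1*2)/2*14 = -8 - 13*(-5 - 2)/2*14 = -8 - 13/2*(-7)*14 = -8 + (91/2)*14 = -8 + 637 = 629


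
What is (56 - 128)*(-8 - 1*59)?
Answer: 4824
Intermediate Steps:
(56 - 128)*(-8 - 1*59) = -72*(-8 - 59) = -72*(-67) = 4824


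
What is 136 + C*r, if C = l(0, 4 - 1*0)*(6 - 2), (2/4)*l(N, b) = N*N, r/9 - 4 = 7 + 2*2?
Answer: 136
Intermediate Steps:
r = 135 (r = 36 + 9*(7 + 2*2) = 36 + 9*(7 + 4) = 36 + 9*11 = 36 + 99 = 135)
l(N, b) = 2*N² (l(N, b) = 2*(N*N) = 2*N²)
C = 0 (C = (2*0²)*(6 - 2) = (2*0)*4 = 0*4 = 0)
136 + C*r = 136 + 0*135 = 136 + 0 = 136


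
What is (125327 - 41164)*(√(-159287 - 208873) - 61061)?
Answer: -5139076943 + 336652*I*√23010 ≈ -5.1391e+9 + 5.1067e+7*I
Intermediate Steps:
(125327 - 41164)*(√(-159287 - 208873) - 61061) = 84163*(√(-368160) - 61061) = 84163*(4*I*√23010 - 61061) = 84163*(-61061 + 4*I*√23010) = -5139076943 + 336652*I*√23010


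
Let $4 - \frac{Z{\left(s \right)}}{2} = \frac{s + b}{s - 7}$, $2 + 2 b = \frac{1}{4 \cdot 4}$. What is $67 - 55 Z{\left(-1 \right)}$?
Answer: $- \frac{44279}{128} \approx -345.93$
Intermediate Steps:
$b = - \frac{31}{32}$ ($b = -1 + \frac{1}{2 \cdot 4 \cdot 4} = -1 + \frac{1}{2 \cdot 16} = -1 + \frac{1}{2} \cdot \frac{1}{16} = -1 + \frac{1}{32} = - \frac{31}{32} \approx -0.96875$)
$Z{\left(s \right)} = 8 - \frac{2 \left(- \frac{31}{32} + s\right)}{-7 + s}$ ($Z{\left(s \right)} = 8 - 2 \frac{s - \frac{31}{32}}{s - 7} = 8 - 2 \frac{- \frac{31}{32} + s}{-7 + s} = 8 - \frac{2 \left(- \frac{31}{32} + s\right)}{-7 + s}$)
$67 - 55 Z{\left(-1 \right)} = 67 - 55 \frac{-865 + 96 \left(-1\right)}{16 \left(-7 - 1\right)} = 67 - 55 \frac{-865 - 96}{16 \left(-8\right)} = 67 - 55 \cdot \frac{1}{16} \left(- \frac{1}{8}\right) \left(-961\right) = 67 - \frac{52855}{128} = - \frac{44279}{128}$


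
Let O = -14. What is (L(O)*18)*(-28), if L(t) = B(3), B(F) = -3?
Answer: 1512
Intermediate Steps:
L(t) = -3
(L(O)*18)*(-28) = -3*18*(-28) = -54*(-28) = 1512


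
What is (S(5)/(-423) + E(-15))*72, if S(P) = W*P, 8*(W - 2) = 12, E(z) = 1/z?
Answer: -1828/235 ≈ -7.7787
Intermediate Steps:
W = 7/2 (W = 2 + (⅛)*12 = 2 + 3/2 = 7/2 ≈ 3.5000)
S(P) = 7*P/2
(S(5)/(-423) + E(-15))*72 = (((7/2)*5)/(-423) + 1/(-15))*72 = ((35/2)*(-1/423) - 1/15)*72 = (-35/846 - 1/15)*72 = -457/4230*72 = -1828/235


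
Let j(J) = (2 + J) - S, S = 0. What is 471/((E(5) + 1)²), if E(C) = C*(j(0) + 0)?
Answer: 471/121 ≈ 3.8926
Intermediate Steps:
j(J) = 2 + J (j(J) = (2 + J) - 1*0 = (2 + J) + 0 = 2 + J)
E(C) = 2*C (E(C) = C*((2 + 0) + 0) = C*(2 + 0) = C*2 = 2*C)
471/((E(5) + 1)²) = 471/((2*5 + 1)²) = 471/((10 + 1)²) = 471/(11²) = 471/121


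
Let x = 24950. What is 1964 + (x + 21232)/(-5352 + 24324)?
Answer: 6217865/3162 ≈ 1966.4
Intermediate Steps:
1964 + (x + 21232)/(-5352 + 24324) = 1964 + (24950 + 21232)/(-5352 + 24324) = 1964 + 46182/18972 = 1964 + 46182*(1/18972) = 1964 + 7697/3162 = 6217865/3162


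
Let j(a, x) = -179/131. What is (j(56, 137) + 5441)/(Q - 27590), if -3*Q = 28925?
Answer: -2137776/14632045 ≈ -0.14610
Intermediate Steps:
j(a, x) = -179/131 (j(a, x) = -179*1/131 = -179/131)
Q = -28925/3 (Q = -1/3*28925 = -28925/3 ≈ -9641.7)
(j(56, 137) + 5441)/(Q - 27590) = (-179/131 + 5441)/(-28925/3 - 27590) = 712592/(131*(-111695/3)) = (712592/131)*(-3/111695) = -2137776/14632045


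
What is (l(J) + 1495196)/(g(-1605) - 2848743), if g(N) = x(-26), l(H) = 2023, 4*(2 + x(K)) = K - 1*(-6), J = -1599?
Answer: -1497219/2848750 ≈ -0.52557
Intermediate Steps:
x(K) = -½ + K/4 (x(K) = -2 + (K - 1*(-6))/4 = -2 + (K + 6)/4 = -2 + (6 + K)/4 = -2 + (3/2 + K/4) = -½ + K/4)
g(N) = -7 (g(N) = -½ + (¼)*(-26) = -½ - 13/2 = -7)
(l(J) + 1495196)/(g(-1605) - 2848743) = (2023 + 1495196)/(-7 - 2848743) = 1497219/(-2848750) = 1497219*(-1/2848750) = -1497219/2848750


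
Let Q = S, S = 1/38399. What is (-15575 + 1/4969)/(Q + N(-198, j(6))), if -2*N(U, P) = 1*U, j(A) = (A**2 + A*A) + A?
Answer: -1485891044713/9444831719 ≈ -157.32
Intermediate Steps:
S = 1/38399 ≈ 2.6042e-5
Q = 1/38399 ≈ 2.6042e-5
j(A) = A + 2*A**2 (j(A) = (A**2 + A**2) + A = 2*A**2 + A = A + 2*A**2)
N(U, P) = -U/2
(-15575 + 1/4969)/(Q + N(-198, j(6))) = (-15575 + 1/4969)/(1/38399 - 1/2*(-198)) = (-15575 + 1/4969)/(1/38399 + 99) = -77392174/(4969*3801502/38399) = -77392174/4969*38399/3801502 = -1485891044713/9444831719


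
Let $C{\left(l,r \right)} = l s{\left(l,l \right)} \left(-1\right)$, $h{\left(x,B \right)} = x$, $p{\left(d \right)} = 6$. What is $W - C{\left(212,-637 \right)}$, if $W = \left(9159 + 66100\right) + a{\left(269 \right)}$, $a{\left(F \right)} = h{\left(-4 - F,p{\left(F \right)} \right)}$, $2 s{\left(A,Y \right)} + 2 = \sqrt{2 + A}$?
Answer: $74774 + 106 \sqrt{214} \approx 76325.0$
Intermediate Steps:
$s{\left(A,Y \right)} = -1 + \frac{\sqrt{2 + A}}{2}$
$a{\left(F \right)} = -4 - F$
$C{\left(l,r \right)} = - l \left(-1 + \frac{\sqrt{2 + l}}{2}\right)$ ($C{\left(l,r \right)} = l \left(-1 + \frac{\sqrt{2 + l}}{2}\right) \left(-1\right) = - l \left(-1 + \frac{\sqrt{2 + l}}{2}\right)$)
$W = 74986$ ($W = \left(9159 + 66100\right) - 273 = 75259 - 273 = 74986$)
$W - C{\left(212,-637 \right)} = 74986 - \frac{1}{2} \cdot 212 \left(2 - \sqrt{2 + 212}\right) = 74986 - \frac{1}{2} \cdot 212 \left(2 - \sqrt{214}\right) = 74986 - \left(212 - 106 \sqrt{214}\right) = 74774 + 106 \sqrt{214}$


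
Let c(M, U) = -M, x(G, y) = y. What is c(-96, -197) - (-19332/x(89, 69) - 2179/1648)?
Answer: 14308613/37904 ≈ 377.50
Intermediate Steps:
c(-96, -197) - (-19332/x(89, 69) - 2179/1648) = -1*(-96) - (-19332/69 - 2179/1648) = 96 - (-19332*1/69 - 2179*1/1648) = 96 - (-6444/23 - 2179/1648) = 96 - 1*(-10669829/37904) = 96 + 10669829/37904 = 14308613/37904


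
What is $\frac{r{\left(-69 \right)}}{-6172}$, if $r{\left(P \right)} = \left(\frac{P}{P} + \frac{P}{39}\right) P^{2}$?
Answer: $\frac{23805}{40118} \approx 0.59337$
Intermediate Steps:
$r{\left(P \right)} = P^{2} \left(1 + \frac{P}{39}\right)$ ($r{\left(P \right)} = \left(1 + P \frac{1}{39}\right) P^{2} = \left(1 + \frac{P}{39}\right) P^{2} = P^{2} \left(1 + \frac{P}{39}\right)$)
$\frac{r{\left(-69 \right)}}{-6172} = \frac{\frac{1}{39} \left(-69\right)^{2} \left(39 - 69\right)}{-6172} = \frac{1}{39} \cdot 4761 \left(-30\right) \left(- \frac{1}{6172}\right) = \left(- \frac{47610}{13}\right) \left(- \frac{1}{6172}\right) = \frac{23805}{40118}$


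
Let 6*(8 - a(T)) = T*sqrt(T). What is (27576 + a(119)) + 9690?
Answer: 37274 - 119*sqrt(119)/6 ≈ 37058.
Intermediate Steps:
a(T) = 8 - T**(3/2)/6 (a(T) = 8 - T*sqrt(T)/6 = 8 - T**(3/2)/6)
(27576 + a(119)) + 9690 = (27576 + (8 - 119*sqrt(119)/6)) + 9690 = (27584 - 119*sqrt(119)/6) + 9690 = 37274 - 119*sqrt(119)/6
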